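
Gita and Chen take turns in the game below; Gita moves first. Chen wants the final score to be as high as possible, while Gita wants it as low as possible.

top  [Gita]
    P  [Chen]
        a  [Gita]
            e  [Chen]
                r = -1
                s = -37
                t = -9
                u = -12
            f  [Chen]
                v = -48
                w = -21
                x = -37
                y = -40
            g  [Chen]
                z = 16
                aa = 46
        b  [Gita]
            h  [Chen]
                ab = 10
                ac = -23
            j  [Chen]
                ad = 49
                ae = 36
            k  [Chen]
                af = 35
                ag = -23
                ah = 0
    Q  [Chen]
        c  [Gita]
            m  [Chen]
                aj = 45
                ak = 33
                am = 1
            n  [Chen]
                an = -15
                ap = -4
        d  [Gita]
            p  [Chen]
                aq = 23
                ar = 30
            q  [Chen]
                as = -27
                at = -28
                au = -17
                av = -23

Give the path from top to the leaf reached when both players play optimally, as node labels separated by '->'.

top -> Q -> c -> n -> ap

e (Chen): max(-1, -37, -9, -12) = -1
f (Chen): max(-48, -21, -37, -40) = -21
g (Chen): max(16, 46) = 46
a (Gita): min(-1, -21, 46) = -21
h (Chen): max(10, -23) = 10
j (Chen): max(49, 36) = 49
k (Chen): max(35, -23, 0) = 35
b (Gita): min(10, 49, 35) = 10
P (Chen): max(-21, 10) = 10
m (Chen): max(45, 33, 1) = 45
n (Chen): max(-15, -4) = -4
c (Gita): min(45, -4) = -4
p (Chen): max(23, 30) = 30
q (Chen): max(-27, -28, -17, -23) = -17
d (Gita): min(30, -17) = -17
Q (Chen): max(-4, -17) = -4
top (Gita): min(10, -4) = -4
At top, Gita picks Q (lowest: -4).
At Q, Chen picks c (highest: -4).
At c, Gita picks n (lowest: -4).
At n, Chen picks ap (highest: -4).
Terminal value -4.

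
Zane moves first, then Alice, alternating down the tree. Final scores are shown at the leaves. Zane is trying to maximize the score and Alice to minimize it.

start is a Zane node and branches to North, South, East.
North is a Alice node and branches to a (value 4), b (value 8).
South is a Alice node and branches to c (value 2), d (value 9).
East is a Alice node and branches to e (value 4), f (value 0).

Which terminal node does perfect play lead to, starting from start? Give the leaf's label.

a

North (Alice): min(4, 8) = 4
South (Alice): min(2, 9) = 2
East (Alice): min(4, 0) = 0
start (Zane): max(4, 2, 0) = 4
At start, Zane picks North (highest: 4).
At North, Alice picks a (lowest: 4).
Terminal value 4.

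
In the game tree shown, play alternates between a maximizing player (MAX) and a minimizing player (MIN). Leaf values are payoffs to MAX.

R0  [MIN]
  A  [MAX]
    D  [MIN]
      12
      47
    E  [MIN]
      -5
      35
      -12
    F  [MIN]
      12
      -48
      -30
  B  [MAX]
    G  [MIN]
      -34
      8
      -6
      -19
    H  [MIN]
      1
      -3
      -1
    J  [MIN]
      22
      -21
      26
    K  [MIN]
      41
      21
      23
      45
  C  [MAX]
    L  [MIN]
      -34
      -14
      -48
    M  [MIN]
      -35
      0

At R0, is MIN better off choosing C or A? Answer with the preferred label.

C

L (MIN): min(-34, -14, -48) = -48
M (MIN): min(-35, 0) = -35
C (MAX): max(-48, -35) = -35
D (MIN): min(12, 47) = 12
E (MIN): min(-5, 35, -12) = -12
F (MIN): min(12, -48, -30) = -48
A (MAX): max(12, -12, -48) = 12
MIN prefers the lower value; C=-35, A=12. C is better since -35 < 12.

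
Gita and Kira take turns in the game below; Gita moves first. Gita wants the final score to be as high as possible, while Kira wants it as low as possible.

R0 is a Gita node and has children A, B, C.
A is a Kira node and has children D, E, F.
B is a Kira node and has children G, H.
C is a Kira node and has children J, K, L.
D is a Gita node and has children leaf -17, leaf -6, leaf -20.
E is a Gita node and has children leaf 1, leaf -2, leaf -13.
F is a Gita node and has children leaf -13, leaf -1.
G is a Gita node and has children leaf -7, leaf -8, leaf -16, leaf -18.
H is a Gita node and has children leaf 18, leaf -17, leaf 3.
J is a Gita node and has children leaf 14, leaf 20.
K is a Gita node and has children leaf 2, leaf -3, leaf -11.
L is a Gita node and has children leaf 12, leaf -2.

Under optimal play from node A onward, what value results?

D (Gita): max(-17, -6, -20) = -6
E (Gita): max(1, -2, -13) = 1
F (Gita): max(-13, -1) = -1
A (Kira): min(-6, 1, -1) = -6

-6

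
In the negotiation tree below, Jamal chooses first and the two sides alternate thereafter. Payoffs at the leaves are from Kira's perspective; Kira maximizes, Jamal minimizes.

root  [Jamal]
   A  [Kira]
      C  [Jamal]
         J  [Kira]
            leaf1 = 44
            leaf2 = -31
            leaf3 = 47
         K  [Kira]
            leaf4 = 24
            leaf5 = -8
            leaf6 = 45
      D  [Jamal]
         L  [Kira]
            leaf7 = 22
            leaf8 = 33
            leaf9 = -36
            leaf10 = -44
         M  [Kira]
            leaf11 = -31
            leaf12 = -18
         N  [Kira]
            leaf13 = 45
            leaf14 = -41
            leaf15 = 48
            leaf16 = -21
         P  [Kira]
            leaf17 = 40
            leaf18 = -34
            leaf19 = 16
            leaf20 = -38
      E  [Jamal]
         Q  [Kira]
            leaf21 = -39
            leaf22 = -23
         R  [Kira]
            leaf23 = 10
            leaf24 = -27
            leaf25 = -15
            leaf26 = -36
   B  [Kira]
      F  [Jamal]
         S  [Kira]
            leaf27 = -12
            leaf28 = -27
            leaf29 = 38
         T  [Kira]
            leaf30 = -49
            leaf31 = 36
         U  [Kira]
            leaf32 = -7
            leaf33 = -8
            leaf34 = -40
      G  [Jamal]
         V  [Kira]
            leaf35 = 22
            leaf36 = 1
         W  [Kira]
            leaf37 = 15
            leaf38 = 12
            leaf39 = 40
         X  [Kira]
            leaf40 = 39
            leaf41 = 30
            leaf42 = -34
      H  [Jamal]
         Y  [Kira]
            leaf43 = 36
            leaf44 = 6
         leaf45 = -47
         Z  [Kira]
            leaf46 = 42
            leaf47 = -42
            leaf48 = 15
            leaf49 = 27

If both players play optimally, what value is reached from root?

22

J (Kira): max(44, -31, 47) = 47
K (Kira): max(24, -8, 45) = 45
C (Jamal): min(47, 45) = 45
L (Kira): max(22, 33, -36, -44) = 33
M (Kira): max(-31, -18) = -18
N (Kira): max(45, -41, 48, -21) = 48
P (Kira): max(40, -34, 16, -38) = 40
D (Jamal): min(33, -18, 48, 40) = -18
Q (Kira): max(-39, -23) = -23
R (Kira): max(10, -27, -15, -36) = 10
E (Jamal): min(-23, 10) = -23
A (Kira): max(45, -18, -23) = 45
S (Kira): max(-12, -27, 38) = 38
T (Kira): max(-49, 36) = 36
U (Kira): max(-7, -8, -40) = -7
F (Jamal): min(38, 36, -7) = -7
V (Kira): max(22, 1) = 22
W (Kira): max(15, 12, 40) = 40
X (Kira): max(39, 30, -34) = 39
G (Jamal): min(22, 40, 39) = 22
Y (Kira): max(36, 6) = 36
Z (Kira): max(42, -42, 15, 27) = 42
H (Jamal): min(36, -47, 42) = -47
B (Kira): max(-7, 22, -47) = 22
root (Jamal): min(45, 22) = 22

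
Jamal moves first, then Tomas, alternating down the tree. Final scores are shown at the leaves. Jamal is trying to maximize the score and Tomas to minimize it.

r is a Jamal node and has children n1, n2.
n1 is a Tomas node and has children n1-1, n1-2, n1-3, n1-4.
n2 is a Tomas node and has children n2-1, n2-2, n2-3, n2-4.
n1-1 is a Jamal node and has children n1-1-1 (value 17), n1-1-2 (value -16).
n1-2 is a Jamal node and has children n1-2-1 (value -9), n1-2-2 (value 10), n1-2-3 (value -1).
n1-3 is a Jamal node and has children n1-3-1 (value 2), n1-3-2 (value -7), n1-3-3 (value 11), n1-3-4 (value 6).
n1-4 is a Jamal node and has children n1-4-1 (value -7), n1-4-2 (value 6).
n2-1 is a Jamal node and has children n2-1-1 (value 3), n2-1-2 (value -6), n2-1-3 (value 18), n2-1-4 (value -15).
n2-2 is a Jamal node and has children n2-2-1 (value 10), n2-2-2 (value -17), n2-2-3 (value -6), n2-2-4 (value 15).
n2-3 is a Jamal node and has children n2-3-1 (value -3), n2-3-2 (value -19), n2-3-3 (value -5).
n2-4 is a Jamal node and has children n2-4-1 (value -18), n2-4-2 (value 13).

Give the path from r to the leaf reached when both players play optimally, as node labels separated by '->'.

n1-1 (Jamal): max(17, -16) = 17
n1-2 (Jamal): max(-9, 10, -1) = 10
n1-3 (Jamal): max(2, -7, 11, 6) = 11
n1-4 (Jamal): max(-7, 6) = 6
n1 (Tomas): min(17, 10, 11, 6) = 6
n2-1 (Jamal): max(3, -6, 18, -15) = 18
n2-2 (Jamal): max(10, -17, -6, 15) = 15
n2-3 (Jamal): max(-3, -19, -5) = -3
n2-4 (Jamal): max(-18, 13) = 13
n2 (Tomas): min(18, 15, -3, 13) = -3
r (Jamal): max(6, -3) = 6
At r, Jamal picks n1 (highest: 6).
At n1, Tomas picks n1-4 (lowest: 6).
At n1-4, Jamal picks n1-4-2 (highest: 6).
Terminal value 6.

r -> n1 -> n1-4 -> n1-4-2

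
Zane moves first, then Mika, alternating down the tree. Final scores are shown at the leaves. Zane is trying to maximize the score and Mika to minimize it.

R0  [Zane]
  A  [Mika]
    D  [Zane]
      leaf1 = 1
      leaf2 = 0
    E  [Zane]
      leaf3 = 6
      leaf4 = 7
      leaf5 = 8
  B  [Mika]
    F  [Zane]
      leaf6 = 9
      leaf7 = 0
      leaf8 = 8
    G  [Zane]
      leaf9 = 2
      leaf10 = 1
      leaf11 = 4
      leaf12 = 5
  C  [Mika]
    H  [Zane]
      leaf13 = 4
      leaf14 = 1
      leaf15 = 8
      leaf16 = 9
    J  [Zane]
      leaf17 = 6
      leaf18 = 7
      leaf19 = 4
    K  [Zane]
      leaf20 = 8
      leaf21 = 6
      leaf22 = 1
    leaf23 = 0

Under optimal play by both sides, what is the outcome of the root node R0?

5

D (Zane): max(1, 0) = 1
E (Zane): max(6, 7, 8) = 8
A (Mika): min(1, 8) = 1
F (Zane): max(9, 0, 8) = 9
G (Zane): max(2, 1, 4, 5) = 5
B (Mika): min(9, 5) = 5
H (Zane): max(4, 1, 8, 9) = 9
J (Zane): max(6, 7, 4) = 7
K (Zane): max(8, 6, 1) = 8
C (Mika): min(9, 7, 8, 0) = 0
R0 (Zane): max(1, 5, 0) = 5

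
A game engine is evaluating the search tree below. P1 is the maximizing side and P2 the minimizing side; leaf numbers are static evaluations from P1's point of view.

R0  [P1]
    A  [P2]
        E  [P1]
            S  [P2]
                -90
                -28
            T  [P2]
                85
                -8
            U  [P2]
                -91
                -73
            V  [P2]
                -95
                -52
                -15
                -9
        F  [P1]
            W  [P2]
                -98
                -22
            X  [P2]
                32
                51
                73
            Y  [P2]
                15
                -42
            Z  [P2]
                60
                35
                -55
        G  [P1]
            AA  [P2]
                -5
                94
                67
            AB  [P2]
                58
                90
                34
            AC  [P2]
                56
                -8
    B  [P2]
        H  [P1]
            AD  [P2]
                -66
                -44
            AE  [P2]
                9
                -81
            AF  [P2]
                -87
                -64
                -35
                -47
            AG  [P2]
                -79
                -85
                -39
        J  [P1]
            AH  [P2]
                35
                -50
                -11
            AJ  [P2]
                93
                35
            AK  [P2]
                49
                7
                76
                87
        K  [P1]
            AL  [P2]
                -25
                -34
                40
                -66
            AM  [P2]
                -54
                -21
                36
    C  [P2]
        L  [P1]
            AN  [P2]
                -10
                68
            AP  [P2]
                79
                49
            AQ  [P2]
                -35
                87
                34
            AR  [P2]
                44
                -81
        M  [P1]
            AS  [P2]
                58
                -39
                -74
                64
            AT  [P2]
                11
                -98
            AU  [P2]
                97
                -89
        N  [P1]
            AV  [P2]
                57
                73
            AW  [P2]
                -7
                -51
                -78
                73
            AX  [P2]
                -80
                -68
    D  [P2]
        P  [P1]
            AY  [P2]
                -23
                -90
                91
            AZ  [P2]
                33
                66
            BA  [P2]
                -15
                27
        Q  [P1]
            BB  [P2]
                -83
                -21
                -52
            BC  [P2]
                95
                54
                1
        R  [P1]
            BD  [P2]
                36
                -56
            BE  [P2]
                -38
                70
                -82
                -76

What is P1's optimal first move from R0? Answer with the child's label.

A

S (P2): min(-90, -28) = -90
T (P2): min(85, -8) = -8
U (P2): min(-91, -73) = -91
V (P2): min(-95, -52, -15, -9) = -95
E (P1): max(-90, -8, -91, -95) = -8
W (P2): min(-98, -22) = -98
X (P2): min(32, 51, 73) = 32
Y (P2): min(15, -42) = -42
Z (P2): min(60, 35, -55) = -55
F (P1): max(-98, 32, -42, -55) = 32
AA (P2): min(-5, 94, 67) = -5
AB (P2): min(58, 90, 34) = 34
AC (P2): min(56, -8) = -8
G (P1): max(-5, 34, -8) = 34
A (P2): min(-8, 32, 34) = -8
AD (P2): min(-66, -44) = -66
AE (P2): min(9, -81) = -81
AF (P2): min(-87, -64, -35, -47) = -87
AG (P2): min(-79, -85, -39) = -85
H (P1): max(-66, -81, -87, -85) = -66
AH (P2): min(35, -50, -11) = -50
AJ (P2): min(93, 35) = 35
AK (P2): min(49, 7, 76, 87) = 7
J (P1): max(-50, 35, 7) = 35
AL (P2): min(-25, -34, 40, -66) = -66
AM (P2): min(-54, -21, 36) = -54
K (P1): max(-66, -54) = -54
B (P2): min(-66, 35, -54) = -66
AN (P2): min(-10, 68) = -10
AP (P2): min(79, 49) = 49
AQ (P2): min(-35, 87, 34) = -35
AR (P2): min(44, -81) = -81
L (P1): max(-10, 49, -35, -81) = 49
AS (P2): min(58, -39, -74, 64) = -74
AT (P2): min(11, -98) = -98
AU (P2): min(97, -89) = -89
M (P1): max(-74, -98, -89) = -74
AV (P2): min(57, 73) = 57
AW (P2): min(-7, -51, -78, 73) = -78
AX (P2): min(-80, -68) = -80
N (P1): max(57, -78, -80) = 57
C (P2): min(49, -74, 57) = -74
AY (P2): min(-23, -90, 91) = -90
AZ (P2): min(33, 66) = 33
BA (P2): min(-15, 27) = -15
P (P1): max(-90, 33, -15) = 33
BB (P2): min(-83, -21, -52) = -83
BC (P2): min(95, 54, 1) = 1
Q (P1): max(-83, 1) = 1
BD (P2): min(36, -56) = -56
BE (P2): min(-38, 70, -82, -76) = -82
R (P1): max(-56, -82) = -56
D (P2): min(33, 1, -56) = -56
R0 (P1): max(-8, -66, -74, -56) = -8
P1 at R0 wants the highest of {A=-8, B=-66, C=-74, D=-56}, so chooses A.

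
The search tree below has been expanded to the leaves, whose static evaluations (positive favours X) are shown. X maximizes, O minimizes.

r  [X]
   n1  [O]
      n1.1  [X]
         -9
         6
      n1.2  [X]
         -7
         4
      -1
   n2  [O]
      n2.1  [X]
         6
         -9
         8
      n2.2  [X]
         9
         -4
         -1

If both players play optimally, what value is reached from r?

n1.1 (X): max(-9, 6) = 6
n1.2 (X): max(-7, 4) = 4
n1 (O): min(6, 4, -1) = -1
n2.1 (X): max(6, -9, 8) = 8
n2.2 (X): max(9, -4, -1) = 9
n2 (O): min(8, 9) = 8
r (X): max(-1, 8) = 8

8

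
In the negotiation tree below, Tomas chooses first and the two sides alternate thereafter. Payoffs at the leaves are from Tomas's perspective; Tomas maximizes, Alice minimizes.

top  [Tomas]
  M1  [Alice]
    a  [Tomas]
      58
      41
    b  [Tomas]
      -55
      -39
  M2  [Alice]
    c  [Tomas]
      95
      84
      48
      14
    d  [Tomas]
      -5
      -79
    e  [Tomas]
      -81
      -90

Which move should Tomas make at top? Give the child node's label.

a (Tomas): max(58, 41) = 58
b (Tomas): max(-55, -39) = -39
M1 (Alice): min(58, -39) = -39
c (Tomas): max(95, 84, 48, 14) = 95
d (Tomas): max(-5, -79) = -5
e (Tomas): max(-81, -90) = -81
M2 (Alice): min(95, -5, -81) = -81
top (Tomas): max(-39, -81) = -39
Tomas at top wants the highest of {M1=-39, M2=-81}, so chooses M1.

M1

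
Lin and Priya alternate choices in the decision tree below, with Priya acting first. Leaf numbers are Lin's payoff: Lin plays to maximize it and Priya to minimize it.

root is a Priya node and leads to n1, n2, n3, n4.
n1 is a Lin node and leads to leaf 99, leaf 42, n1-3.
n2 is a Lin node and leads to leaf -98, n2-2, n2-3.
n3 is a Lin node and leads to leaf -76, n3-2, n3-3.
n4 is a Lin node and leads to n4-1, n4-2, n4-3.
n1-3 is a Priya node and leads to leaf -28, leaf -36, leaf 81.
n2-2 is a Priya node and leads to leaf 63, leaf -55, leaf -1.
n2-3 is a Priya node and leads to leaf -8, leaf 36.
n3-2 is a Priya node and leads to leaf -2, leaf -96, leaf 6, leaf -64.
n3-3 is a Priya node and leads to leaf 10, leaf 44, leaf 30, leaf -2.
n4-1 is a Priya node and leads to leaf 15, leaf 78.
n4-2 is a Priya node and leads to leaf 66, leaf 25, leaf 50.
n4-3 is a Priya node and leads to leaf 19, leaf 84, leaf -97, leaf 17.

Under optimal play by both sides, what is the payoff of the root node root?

-8

n1-3 (Priya): min(-28, -36, 81) = -36
n1 (Lin): max(99, 42, -36) = 99
n2-2 (Priya): min(63, -55, -1) = -55
n2-3 (Priya): min(-8, 36) = -8
n2 (Lin): max(-98, -55, -8) = -8
n3-2 (Priya): min(-2, -96, 6, -64) = -96
n3-3 (Priya): min(10, 44, 30, -2) = -2
n3 (Lin): max(-76, -96, -2) = -2
n4-1 (Priya): min(15, 78) = 15
n4-2 (Priya): min(66, 25, 50) = 25
n4-3 (Priya): min(19, 84, -97, 17) = -97
n4 (Lin): max(15, 25, -97) = 25
root (Priya): min(99, -8, -2, 25) = -8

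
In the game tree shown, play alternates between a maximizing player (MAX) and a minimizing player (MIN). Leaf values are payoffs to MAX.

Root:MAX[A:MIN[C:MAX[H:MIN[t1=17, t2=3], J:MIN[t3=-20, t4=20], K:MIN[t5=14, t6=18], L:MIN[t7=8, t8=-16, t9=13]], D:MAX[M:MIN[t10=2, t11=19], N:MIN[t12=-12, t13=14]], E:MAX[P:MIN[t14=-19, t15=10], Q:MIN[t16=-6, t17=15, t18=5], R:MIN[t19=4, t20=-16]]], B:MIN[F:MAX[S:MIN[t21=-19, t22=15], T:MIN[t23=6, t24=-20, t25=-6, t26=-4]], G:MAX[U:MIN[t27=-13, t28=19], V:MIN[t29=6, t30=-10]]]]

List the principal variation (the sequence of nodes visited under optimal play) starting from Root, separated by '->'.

H (MIN): min(17, 3) = 3
J (MIN): min(-20, 20) = -20
K (MIN): min(14, 18) = 14
L (MIN): min(8, -16, 13) = -16
C (MAX): max(3, -20, 14, -16) = 14
M (MIN): min(2, 19) = 2
N (MIN): min(-12, 14) = -12
D (MAX): max(2, -12) = 2
P (MIN): min(-19, 10) = -19
Q (MIN): min(-6, 15, 5) = -6
R (MIN): min(4, -16) = -16
E (MAX): max(-19, -6, -16) = -6
A (MIN): min(14, 2, -6) = -6
S (MIN): min(-19, 15) = -19
T (MIN): min(6, -20, -6, -4) = -20
F (MAX): max(-19, -20) = -19
U (MIN): min(-13, 19) = -13
V (MIN): min(6, -10) = -10
G (MAX): max(-13, -10) = -10
B (MIN): min(-19, -10) = -19
Root (MAX): max(-6, -19) = -6
At Root, MAX picks A (highest: -6).
At A, MIN picks E (lowest: -6).
At E, MAX picks Q (highest: -6).
At Q, MIN picks t16 (lowest: -6).
Terminal value -6.

Root -> A -> E -> Q -> t16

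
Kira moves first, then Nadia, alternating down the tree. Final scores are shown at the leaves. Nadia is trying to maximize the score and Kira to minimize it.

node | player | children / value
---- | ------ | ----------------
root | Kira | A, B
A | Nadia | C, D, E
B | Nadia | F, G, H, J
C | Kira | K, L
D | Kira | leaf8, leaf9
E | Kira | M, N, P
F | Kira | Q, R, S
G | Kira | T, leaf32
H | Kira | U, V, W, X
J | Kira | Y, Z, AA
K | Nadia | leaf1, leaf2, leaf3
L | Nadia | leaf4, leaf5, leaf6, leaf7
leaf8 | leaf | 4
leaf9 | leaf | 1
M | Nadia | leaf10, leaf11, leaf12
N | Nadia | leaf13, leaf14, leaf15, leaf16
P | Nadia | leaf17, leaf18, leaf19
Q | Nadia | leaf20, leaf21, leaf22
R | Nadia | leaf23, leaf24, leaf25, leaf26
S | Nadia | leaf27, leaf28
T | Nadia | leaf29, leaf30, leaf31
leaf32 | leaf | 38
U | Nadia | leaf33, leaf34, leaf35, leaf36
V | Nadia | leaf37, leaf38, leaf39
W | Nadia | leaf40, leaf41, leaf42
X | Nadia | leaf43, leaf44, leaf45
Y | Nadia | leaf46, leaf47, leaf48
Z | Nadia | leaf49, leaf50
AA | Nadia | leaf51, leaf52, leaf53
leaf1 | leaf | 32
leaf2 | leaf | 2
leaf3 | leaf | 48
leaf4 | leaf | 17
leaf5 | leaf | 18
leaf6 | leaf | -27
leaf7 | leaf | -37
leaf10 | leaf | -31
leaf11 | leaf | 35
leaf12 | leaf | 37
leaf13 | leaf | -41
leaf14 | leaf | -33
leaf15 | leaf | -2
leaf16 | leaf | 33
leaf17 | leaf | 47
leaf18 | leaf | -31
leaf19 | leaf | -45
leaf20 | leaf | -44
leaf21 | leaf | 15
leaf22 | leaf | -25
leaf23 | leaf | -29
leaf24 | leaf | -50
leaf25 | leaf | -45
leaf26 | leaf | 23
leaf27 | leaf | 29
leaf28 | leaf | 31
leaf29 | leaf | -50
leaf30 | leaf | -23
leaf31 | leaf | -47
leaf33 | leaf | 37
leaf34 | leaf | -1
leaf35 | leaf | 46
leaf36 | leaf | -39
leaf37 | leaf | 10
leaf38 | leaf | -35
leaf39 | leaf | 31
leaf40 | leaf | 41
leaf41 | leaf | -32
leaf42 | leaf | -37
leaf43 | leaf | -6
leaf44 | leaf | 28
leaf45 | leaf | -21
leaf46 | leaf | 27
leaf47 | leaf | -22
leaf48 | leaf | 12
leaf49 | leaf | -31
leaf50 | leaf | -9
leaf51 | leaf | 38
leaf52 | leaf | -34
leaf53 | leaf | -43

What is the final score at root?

K (Nadia): max(32, 2, 48) = 48
L (Nadia): max(17, 18, -27, -37) = 18
C (Kira): min(48, 18) = 18
D (Kira): min(4, 1) = 1
M (Nadia): max(-31, 35, 37) = 37
N (Nadia): max(-41, -33, -2, 33) = 33
P (Nadia): max(47, -31, -45) = 47
E (Kira): min(37, 33, 47) = 33
A (Nadia): max(18, 1, 33) = 33
Q (Nadia): max(-44, 15, -25) = 15
R (Nadia): max(-29, -50, -45, 23) = 23
S (Nadia): max(29, 31) = 31
F (Kira): min(15, 23, 31) = 15
T (Nadia): max(-50, -23, -47) = -23
G (Kira): min(-23, 38) = -23
U (Nadia): max(37, -1, 46, -39) = 46
V (Nadia): max(10, -35, 31) = 31
W (Nadia): max(41, -32, -37) = 41
X (Nadia): max(-6, 28, -21) = 28
H (Kira): min(46, 31, 41, 28) = 28
Y (Nadia): max(27, -22, 12) = 27
Z (Nadia): max(-31, -9) = -9
AA (Nadia): max(38, -34, -43) = 38
J (Kira): min(27, -9, 38) = -9
B (Nadia): max(15, -23, 28, -9) = 28
root (Kira): min(33, 28) = 28

28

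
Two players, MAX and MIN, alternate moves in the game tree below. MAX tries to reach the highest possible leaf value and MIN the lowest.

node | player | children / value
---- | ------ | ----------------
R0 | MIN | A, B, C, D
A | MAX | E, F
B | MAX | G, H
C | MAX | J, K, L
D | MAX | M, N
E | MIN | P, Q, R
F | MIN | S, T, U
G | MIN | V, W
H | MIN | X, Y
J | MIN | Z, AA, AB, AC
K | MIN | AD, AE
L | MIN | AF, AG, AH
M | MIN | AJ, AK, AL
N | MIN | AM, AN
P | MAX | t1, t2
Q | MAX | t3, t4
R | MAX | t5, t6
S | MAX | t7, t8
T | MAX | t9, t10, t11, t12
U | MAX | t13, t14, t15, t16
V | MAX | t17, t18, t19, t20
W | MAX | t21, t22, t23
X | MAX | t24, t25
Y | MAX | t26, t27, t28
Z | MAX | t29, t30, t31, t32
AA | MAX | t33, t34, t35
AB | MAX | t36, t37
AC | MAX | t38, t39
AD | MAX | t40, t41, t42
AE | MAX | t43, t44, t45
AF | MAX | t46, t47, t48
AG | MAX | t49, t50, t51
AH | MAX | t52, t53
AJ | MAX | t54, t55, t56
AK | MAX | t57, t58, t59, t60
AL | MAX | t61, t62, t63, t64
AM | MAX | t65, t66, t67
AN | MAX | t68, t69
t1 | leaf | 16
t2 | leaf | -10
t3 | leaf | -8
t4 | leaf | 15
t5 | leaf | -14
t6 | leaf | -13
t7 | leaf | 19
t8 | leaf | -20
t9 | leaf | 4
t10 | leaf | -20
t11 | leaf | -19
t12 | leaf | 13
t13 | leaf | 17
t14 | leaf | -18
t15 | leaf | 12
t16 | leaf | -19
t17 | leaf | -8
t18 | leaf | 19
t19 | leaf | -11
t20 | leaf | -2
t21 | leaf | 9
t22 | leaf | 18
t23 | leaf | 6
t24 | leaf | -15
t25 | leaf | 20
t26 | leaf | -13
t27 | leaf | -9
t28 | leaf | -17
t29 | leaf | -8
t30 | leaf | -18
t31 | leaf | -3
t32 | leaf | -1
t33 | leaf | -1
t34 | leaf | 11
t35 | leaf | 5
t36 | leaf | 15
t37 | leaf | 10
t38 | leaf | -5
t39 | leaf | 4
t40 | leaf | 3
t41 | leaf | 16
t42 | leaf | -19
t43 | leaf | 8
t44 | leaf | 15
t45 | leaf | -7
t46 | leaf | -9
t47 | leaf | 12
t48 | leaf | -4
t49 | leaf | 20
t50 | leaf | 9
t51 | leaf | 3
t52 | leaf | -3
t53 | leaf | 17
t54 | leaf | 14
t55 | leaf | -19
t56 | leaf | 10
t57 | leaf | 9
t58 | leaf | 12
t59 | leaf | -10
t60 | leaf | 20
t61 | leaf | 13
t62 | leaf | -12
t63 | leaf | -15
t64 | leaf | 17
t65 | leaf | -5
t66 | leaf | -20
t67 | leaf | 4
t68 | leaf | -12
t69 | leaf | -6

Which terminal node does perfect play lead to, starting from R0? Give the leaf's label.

P (MAX): max(16, -10) = 16
Q (MAX): max(-8, 15) = 15
R (MAX): max(-14, -13) = -13
E (MIN): min(16, 15, -13) = -13
S (MAX): max(19, -20) = 19
T (MAX): max(4, -20, -19, 13) = 13
U (MAX): max(17, -18, 12, -19) = 17
F (MIN): min(19, 13, 17) = 13
A (MAX): max(-13, 13) = 13
V (MAX): max(-8, 19, -11, -2) = 19
W (MAX): max(9, 18, 6) = 18
G (MIN): min(19, 18) = 18
X (MAX): max(-15, 20) = 20
Y (MAX): max(-13, -9, -17) = -9
H (MIN): min(20, -9) = -9
B (MAX): max(18, -9) = 18
Z (MAX): max(-8, -18, -3, -1) = -1
AA (MAX): max(-1, 11, 5) = 11
AB (MAX): max(15, 10) = 15
AC (MAX): max(-5, 4) = 4
J (MIN): min(-1, 11, 15, 4) = -1
AD (MAX): max(3, 16, -19) = 16
AE (MAX): max(8, 15, -7) = 15
K (MIN): min(16, 15) = 15
AF (MAX): max(-9, 12, -4) = 12
AG (MAX): max(20, 9, 3) = 20
AH (MAX): max(-3, 17) = 17
L (MIN): min(12, 20, 17) = 12
C (MAX): max(-1, 15, 12) = 15
AJ (MAX): max(14, -19, 10) = 14
AK (MAX): max(9, 12, -10, 20) = 20
AL (MAX): max(13, -12, -15, 17) = 17
M (MIN): min(14, 20, 17) = 14
AM (MAX): max(-5, -20, 4) = 4
AN (MAX): max(-12, -6) = -6
N (MIN): min(4, -6) = -6
D (MAX): max(14, -6) = 14
R0 (MIN): min(13, 18, 15, 14) = 13
At R0, MIN picks A (lowest: 13).
At A, MAX picks F (highest: 13).
At F, MIN picks T (lowest: 13).
At T, MAX picks t12 (highest: 13).
Terminal value 13.

t12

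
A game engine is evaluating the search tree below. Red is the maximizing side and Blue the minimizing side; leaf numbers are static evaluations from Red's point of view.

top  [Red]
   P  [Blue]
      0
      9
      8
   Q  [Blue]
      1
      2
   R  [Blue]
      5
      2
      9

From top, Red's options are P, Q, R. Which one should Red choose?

P (Blue): min(0, 9, 8) = 0
Q (Blue): min(1, 2) = 1
R (Blue): min(5, 2, 9) = 2
top (Red): max(0, 1, 2) = 2
Red at top wants the highest of {P=0, Q=1, R=2}, so chooses R.

R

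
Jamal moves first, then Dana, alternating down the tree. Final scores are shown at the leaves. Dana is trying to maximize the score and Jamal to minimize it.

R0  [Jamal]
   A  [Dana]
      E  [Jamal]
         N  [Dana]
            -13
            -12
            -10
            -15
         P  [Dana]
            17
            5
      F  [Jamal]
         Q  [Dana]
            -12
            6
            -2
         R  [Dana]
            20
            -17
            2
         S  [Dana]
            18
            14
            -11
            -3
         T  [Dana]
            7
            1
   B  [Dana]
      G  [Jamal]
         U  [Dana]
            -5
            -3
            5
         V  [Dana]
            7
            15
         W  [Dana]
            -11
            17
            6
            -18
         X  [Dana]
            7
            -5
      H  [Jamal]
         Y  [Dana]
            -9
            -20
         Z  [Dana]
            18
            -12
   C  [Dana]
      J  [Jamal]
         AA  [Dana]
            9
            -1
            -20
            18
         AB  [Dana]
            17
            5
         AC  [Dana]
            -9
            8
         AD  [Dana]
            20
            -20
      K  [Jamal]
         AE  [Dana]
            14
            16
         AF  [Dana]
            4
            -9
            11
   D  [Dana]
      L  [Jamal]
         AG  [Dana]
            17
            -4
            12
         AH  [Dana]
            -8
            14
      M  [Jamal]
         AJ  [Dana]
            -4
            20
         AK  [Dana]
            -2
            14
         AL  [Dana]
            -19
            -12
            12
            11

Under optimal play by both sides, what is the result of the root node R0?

N (Dana): max(-13, -12, -10, -15) = -10
P (Dana): max(17, 5) = 17
E (Jamal): min(-10, 17) = -10
Q (Dana): max(-12, 6, -2) = 6
R (Dana): max(20, -17, 2) = 20
S (Dana): max(18, 14, -11, -3) = 18
T (Dana): max(7, 1) = 7
F (Jamal): min(6, 20, 18, 7) = 6
A (Dana): max(-10, 6) = 6
U (Dana): max(-5, -3, 5) = 5
V (Dana): max(7, 15) = 15
W (Dana): max(-11, 17, 6, -18) = 17
X (Dana): max(7, -5) = 7
G (Jamal): min(5, 15, 17, 7) = 5
Y (Dana): max(-9, -20) = -9
Z (Dana): max(18, -12) = 18
H (Jamal): min(-9, 18) = -9
B (Dana): max(5, -9) = 5
AA (Dana): max(9, -1, -20, 18) = 18
AB (Dana): max(17, 5) = 17
AC (Dana): max(-9, 8) = 8
AD (Dana): max(20, -20) = 20
J (Jamal): min(18, 17, 8, 20) = 8
AE (Dana): max(14, 16) = 16
AF (Dana): max(4, -9, 11) = 11
K (Jamal): min(16, 11) = 11
C (Dana): max(8, 11) = 11
AG (Dana): max(17, -4, 12) = 17
AH (Dana): max(-8, 14) = 14
L (Jamal): min(17, 14) = 14
AJ (Dana): max(-4, 20) = 20
AK (Dana): max(-2, 14) = 14
AL (Dana): max(-19, -12, 12, 11) = 12
M (Jamal): min(20, 14, 12) = 12
D (Dana): max(14, 12) = 14
R0 (Jamal): min(6, 5, 11, 14) = 5

5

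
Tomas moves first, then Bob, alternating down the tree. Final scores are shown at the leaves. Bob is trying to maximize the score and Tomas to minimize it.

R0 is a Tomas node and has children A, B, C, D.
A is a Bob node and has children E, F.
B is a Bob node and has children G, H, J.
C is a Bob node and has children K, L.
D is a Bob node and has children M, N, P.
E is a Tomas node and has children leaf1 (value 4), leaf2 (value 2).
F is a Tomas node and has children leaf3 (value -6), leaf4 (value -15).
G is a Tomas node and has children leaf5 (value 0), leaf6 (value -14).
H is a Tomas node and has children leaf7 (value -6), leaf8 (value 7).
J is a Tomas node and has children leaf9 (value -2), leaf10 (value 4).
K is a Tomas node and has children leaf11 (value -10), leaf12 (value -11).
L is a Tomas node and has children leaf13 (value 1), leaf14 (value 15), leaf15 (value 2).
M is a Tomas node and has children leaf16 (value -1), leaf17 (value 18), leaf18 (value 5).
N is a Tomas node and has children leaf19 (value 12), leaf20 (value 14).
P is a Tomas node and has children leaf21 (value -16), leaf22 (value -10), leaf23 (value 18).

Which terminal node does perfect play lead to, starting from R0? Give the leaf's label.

leaf9

E (Tomas): min(4, 2) = 2
F (Tomas): min(-6, -15) = -15
A (Bob): max(2, -15) = 2
G (Tomas): min(0, -14) = -14
H (Tomas): min(-6, 7) = -6
J (Tomas): min(-2, 4) = -2
B (Bob): max(-14, -6, -2) = -2
K (Tomas): min(-10, -11) = -11
L (Tomas): min(1, 15, 2) = 1
C (Bob): max(-11, 1) = 1
M (Tomas): min(-1, 18, 5) = -1
N (Tomas): min(12, 14) = 12
P (Tomas): min(-16, -10, 18) = -16
D (Bob): max(-1, 12, -16) = 12
R0 (Tomas): min(2, -2, 1, 12) = -2
At R0, Tomas picks B (lowest: -2).
At B, Bob picks J (highest: -2).
At J, Tomas picks leaf9 (lowest: -2).
Terminal value -2.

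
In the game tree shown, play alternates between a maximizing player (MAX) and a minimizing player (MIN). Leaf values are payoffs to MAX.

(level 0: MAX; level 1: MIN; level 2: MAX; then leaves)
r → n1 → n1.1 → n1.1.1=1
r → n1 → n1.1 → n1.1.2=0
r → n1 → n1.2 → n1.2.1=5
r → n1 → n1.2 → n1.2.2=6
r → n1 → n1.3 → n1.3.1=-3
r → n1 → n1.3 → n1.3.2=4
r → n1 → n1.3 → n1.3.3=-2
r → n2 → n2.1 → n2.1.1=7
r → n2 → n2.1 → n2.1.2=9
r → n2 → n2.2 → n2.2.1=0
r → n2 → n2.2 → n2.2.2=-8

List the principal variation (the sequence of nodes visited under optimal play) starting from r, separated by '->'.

n1.1 (MAX): max(1, 0) = 1
n1.2 (MAX): max(5, 6) = 6
n1.3 (MAX): max(-3, 4, -2) = 4
n1 (MIN): min(1, 6, 4) = 1
n2.1 (MAX): max(7, 9) = 9
n2.2 (MAX): max(0, -8) = 0
n2 (MIN): min(9, 0) = 0
r (MAX): max(1, 0) = 1
At r, MAX picks n1 (highest: 1).
At n1, MIN picks n1.1 (lowest: 1).
At n1.1, MAX picks n1.1.1 (highest: 1).
Terminal value 1.

r -> n1 -> n1.1 -> n1.1.1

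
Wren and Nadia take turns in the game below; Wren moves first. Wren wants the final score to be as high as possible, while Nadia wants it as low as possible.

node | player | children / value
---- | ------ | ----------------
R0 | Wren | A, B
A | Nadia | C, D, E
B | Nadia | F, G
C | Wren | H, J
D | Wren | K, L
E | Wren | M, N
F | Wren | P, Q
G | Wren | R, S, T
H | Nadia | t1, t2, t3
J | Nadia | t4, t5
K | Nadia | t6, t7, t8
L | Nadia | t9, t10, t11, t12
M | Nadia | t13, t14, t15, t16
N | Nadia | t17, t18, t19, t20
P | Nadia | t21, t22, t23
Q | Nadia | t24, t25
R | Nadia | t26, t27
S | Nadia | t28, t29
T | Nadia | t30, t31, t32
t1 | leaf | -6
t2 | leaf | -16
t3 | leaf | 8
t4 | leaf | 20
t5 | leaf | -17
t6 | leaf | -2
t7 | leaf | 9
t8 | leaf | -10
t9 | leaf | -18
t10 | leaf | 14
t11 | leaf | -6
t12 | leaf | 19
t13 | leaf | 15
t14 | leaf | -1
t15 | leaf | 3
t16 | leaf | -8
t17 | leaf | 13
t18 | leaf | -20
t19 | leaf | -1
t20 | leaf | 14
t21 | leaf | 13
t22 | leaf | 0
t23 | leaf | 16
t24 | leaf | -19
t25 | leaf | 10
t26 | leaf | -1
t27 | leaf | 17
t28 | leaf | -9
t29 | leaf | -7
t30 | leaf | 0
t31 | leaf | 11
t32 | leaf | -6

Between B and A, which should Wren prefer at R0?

B

P (Nadia): min(13, 0, 16) = 0
Q (Nadia): min(-19, 10) = -19
F (Wren): max(0, -19) = 0
R (Nadia): min(-1, 17) = -1
S (Nadia): min(-9, -7) = -9
T (Nadia): min(0, 11, -6) = -6
G (Wren): max(-1, -9, -6) = -1
B (Nadia): min(0, -1) = -1
H (Nadia): min(-6, -16, 8) = -16
J (Nadia): min(20, -17) = -17
C (Wren): max(-16, -17) = -16
K (Nadia): min(-2, 9, -10) = -10
L (Nadia): min(-18, 14, -6, 19) = -18
D (Wren): max(-10, -18) = -10
M (Nadia): min(15, -1, 3, -8) = -8
N (Nadia): min(13, -20, -1, 14) = -20
E (Wren): max(-8, -20) = -8
A (Nadia): min(-16, -10, -8) = -16
Wren prefers the higher value; B=-1, A=-16. B is better since -1 > -16.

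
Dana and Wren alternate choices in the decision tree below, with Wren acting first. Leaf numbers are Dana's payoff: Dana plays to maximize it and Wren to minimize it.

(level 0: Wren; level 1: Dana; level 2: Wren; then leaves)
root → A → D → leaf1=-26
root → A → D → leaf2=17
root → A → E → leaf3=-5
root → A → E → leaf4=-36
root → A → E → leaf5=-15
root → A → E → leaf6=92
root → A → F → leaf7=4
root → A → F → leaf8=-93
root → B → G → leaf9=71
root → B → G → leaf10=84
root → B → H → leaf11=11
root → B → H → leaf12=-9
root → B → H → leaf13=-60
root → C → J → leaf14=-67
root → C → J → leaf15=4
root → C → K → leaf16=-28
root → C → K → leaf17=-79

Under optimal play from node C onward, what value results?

J (Wren): min(-67, 4) = -67
K (Wren): min(-28, -79) = -79
C (Dana): max(-67, -79) = -67

-67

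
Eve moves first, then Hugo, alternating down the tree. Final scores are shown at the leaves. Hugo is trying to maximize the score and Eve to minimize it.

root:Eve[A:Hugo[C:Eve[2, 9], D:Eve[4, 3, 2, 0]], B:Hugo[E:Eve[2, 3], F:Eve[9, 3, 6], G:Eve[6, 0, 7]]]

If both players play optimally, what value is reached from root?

2

C (Eve): min(2, 9) = 2
D (Eve): min(4, 3, 2, 0) = 0
A (Hugo): max(2, 0) = 2
E (Eve): min(2, 3) = 2
F (Eve): min(9, 3, 6) = 3
G (Eve): min(6, 0, 7) = 0
B (Hugo): max(2, 3, 0) = 3
root (Eve): min(2, 3) = 2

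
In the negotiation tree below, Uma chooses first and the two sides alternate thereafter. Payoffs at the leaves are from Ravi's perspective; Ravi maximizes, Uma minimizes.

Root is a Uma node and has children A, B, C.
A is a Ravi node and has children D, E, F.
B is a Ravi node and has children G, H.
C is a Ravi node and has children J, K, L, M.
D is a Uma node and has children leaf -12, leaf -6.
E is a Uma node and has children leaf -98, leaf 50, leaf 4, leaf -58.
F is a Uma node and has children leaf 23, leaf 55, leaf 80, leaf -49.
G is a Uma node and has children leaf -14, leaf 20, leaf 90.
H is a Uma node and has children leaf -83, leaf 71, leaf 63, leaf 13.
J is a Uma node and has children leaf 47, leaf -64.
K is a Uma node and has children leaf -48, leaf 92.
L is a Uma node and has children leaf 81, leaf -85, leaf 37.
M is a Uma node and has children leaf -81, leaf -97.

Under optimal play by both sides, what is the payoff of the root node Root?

D (Uma): min(-12, -6) = -12
E (Uma): min(-98, 50, 4, -58) = -98
F (Uma): min(23, 55, 80, -49) = -49
A (Ravi): max(-12, -98, -49) = -12
G (Uma): min(-14, 20, 90) = -14
H (Uma): min(-83, 71, 63, 13) = -83
B (Ravi): max(-14, -83) = -14
J (Uma): min(47, -64) = -64
K (Uma): min(-48, 92) = -48
L (Uma): min(81, -85, 37) = -85
M (Uma): min(-81, -97) = -97
C (Ravi): max(-64, -48, -85, -97) = -48
Root (Uma): min(-12, -14, -48) = -48

-48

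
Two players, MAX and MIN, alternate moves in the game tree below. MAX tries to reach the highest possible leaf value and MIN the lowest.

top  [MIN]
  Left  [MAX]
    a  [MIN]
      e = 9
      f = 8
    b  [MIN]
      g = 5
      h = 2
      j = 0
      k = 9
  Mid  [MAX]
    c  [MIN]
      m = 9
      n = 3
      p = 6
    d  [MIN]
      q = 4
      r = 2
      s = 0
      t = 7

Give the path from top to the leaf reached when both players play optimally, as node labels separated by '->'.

top -> Mid -> c -> n

a (MIN): min(9, 8) = 8
b (MIN): min(5, 2, 0, 9) = 0
Left (MAX): max(8, 0) = 8
c (MIN): min(9, 3, 6) = 3
d (MIN): min(4, 2, 0, 7) = 0
Mid (MAX): max(3, 0) = 3
top (MIN): min(8, 3) = 3
At top, MIN picks Mid (lowest: 3).
At Mid, MAX picks c (highest: 3).
At c, MIN picks n (lowest: 3).
Terminal value 3.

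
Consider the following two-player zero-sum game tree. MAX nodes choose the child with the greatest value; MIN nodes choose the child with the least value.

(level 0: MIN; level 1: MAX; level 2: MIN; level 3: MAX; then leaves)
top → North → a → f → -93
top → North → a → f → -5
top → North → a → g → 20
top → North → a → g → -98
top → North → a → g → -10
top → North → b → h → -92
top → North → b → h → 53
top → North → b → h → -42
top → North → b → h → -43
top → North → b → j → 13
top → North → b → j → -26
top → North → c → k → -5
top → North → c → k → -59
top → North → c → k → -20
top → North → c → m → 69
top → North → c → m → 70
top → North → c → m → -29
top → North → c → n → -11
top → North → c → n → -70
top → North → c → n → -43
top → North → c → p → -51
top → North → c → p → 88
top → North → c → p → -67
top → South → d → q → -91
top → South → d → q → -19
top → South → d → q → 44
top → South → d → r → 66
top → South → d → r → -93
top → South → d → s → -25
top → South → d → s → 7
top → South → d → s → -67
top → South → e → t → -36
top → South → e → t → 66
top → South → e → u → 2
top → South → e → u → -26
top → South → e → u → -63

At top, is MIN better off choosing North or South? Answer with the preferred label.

South

f (MAX): max(-93, -5) = -5
g (MAX): max(20, -98, -10) = 20
a (MIN): min(-5, 20) = -5
h (MAX): max(-92, 53, -42, -43) = 53
j (MAX): max(13, -26) = 13
b (MIN): min(53, 13) = 13
k (MAX): max(-5, -59, -20) = -5
m (MAX): max(69, 70, -29) = 70
n (MAX): max(-11, -70, -43) = -11
p (MAX): max(-51, 88, -67) = 88
c (MIN): min(-5, 70, -11, 88) = -11
North (MAX): max(-5, 13, -11) = 13
q (MAX): max(-91, -19, 44) = 44
r (MAX): max(66, -93) = 66
s (MAX): max(-25, 7, -67) = 7
d (MIN): min(44, 66, 7) = 7
t (MAX): max(-36, 66) = 66
u (MAX): max(2, -26, -63) = 2
e (MIN): min(66, 2) = 2
South (MAX): max(7, 2) = 7
MIN prefers the lower value; North=13, South=7. South is better since 7 < 13.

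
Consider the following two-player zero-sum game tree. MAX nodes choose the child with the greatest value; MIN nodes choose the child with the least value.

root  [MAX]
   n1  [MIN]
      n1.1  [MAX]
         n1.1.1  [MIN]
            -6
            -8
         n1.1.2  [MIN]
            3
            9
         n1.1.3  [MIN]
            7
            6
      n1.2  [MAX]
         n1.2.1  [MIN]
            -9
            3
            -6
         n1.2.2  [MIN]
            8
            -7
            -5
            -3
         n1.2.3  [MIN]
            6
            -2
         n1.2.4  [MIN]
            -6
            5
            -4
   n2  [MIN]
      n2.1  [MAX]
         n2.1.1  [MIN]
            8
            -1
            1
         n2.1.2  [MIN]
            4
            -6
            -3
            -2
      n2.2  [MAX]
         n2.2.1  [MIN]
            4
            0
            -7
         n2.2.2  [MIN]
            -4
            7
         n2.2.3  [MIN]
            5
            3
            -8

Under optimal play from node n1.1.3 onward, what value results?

6

n1.1.3 (MIN): min(7, 6) = 6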